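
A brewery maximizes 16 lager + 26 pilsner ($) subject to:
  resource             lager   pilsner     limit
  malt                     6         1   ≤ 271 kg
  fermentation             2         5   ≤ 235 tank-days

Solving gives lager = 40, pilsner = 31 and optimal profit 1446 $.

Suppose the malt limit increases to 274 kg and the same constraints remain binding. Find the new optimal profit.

1449

At the optimum: malt uses 271 of 271 (binding); fermentation uses 235 of 235 (binding).
From A_Bᵀ y = c: 6·y_malt + 2·y_fermentation = 16; 1·y_malt + 5·y_fermentation = 26.
→ y_malt = 1 and y_fermentation = 5.
Δz = y_malt·Δb = 1 × (3) = 3, so new z* = 1446 + 3 = 1449.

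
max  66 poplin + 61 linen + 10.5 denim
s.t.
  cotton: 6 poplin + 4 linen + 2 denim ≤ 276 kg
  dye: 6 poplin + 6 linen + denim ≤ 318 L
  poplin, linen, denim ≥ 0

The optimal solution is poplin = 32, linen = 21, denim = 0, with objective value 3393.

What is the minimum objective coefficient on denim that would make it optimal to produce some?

13.5

At the optimum: cotton uses 276 of 276 (binding); dye uses 318 of 318 (binding).
From A_Bᵀ y = c: 6·y_cotton + 6·y_dye = 66; 4·y_cotton + 6·y_dye = 61.
→ y_cotton = 2.5 and y_dye = 8.5.
denim enters the basis when its profit ≥ yᵀa₃ = 2.5·2 + 8.5·1 = 13.5.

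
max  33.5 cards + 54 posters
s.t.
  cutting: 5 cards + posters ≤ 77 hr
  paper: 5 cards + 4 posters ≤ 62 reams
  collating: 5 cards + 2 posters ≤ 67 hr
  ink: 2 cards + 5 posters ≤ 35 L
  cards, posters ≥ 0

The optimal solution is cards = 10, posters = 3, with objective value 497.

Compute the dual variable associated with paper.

At the optimum: cutting uses 53 of 77 (slack = 24); paper uses 62 of 62 (binding); collating uses 56 of 67 (slack = 11); ink uses 35 of 35 (binding).
Slack constraints have shadow price 0 (complementary slackness).
The binding rows give the dual system: 5·y_paper + 2·y_ink = 33.5 and 4·y_paper + 5·y_ink = 54.
→ y_paper = 3.5 and y_ink = 8.
Shadow price of paper = 3.5.

3.5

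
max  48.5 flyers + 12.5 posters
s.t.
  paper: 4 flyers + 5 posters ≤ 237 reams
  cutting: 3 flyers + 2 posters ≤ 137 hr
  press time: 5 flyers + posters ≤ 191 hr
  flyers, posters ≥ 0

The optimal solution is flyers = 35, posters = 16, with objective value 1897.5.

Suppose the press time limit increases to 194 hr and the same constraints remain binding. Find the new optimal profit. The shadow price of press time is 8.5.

1923

Δb = 3, so new z* = 1897.5 + (8.5)·(3) = 1897.5 + 25.5 = 1923.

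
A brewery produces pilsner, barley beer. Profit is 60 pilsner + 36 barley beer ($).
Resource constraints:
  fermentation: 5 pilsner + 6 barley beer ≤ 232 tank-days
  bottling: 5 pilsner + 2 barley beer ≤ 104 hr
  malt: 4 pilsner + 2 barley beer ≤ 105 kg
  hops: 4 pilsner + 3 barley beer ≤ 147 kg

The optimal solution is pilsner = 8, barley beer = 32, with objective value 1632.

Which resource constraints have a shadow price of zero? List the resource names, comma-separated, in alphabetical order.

fermentation: 232/232 (binding)
bottling: 104/104 (binding)
malt: 96/105 (slack 9)
hops: 128/147 (slack 19)
By complementary slackness, a constraint with positive slack has shadow price 0 → hops, malt.

hops, malt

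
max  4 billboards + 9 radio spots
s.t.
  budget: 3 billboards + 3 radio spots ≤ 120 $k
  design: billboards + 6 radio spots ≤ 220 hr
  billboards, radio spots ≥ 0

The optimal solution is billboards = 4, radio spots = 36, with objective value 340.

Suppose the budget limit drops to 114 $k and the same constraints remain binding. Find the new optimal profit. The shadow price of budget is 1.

334

Δb = -6, so new z* = 340 + (1)·(-6) = 340 − 6 = 334.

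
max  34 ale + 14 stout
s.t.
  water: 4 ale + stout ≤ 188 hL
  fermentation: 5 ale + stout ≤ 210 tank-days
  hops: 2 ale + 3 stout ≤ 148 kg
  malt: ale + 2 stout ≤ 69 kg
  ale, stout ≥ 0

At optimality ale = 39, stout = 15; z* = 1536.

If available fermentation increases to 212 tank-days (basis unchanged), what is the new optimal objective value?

Binding: fermentation and malt. Non-binding: water (17 unused), hops (25 unused).
By complementary slackness, y = 0 for the non-binding constraints.
From A_Bᵀ y = c: 5·y_fermentation + 1·y_malt = 34; 1·y_fermentation + 2·y_malt = 14.
This yields shadow prices y_fermentation = 6, y_malt = 4.
Δz = y_fermentation·Δb = 6 × (2) = 12, so new z* = 1536 + 12 = 1548.

1548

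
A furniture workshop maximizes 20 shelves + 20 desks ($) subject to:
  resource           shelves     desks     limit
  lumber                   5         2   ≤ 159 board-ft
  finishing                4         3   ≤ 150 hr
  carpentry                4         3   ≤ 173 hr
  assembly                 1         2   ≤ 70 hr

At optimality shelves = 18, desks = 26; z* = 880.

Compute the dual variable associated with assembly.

At the optimum: lumber uses 142 of 159 (slack = 17); finishing uses 150 of 150 (binding); carpentry uses 150 of 173 (slack = 23); assembly uses 70 of 70 (binding).
By complementary slackness, y = 0 for the non-binding constraints.
The binding rows give the dual system: 4·y_finishing + 1·y_assembly = 20 and 3·y_finishing + 2·y_assembly = 20.
This yields shadow prices y_finishing = 4, y_assembly = 4.
Shadow price of assembly = 4.

4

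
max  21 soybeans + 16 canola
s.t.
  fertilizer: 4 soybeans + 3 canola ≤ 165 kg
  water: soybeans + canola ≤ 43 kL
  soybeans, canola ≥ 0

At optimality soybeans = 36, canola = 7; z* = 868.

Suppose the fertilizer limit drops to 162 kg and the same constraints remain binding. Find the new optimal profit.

Check each constraint at x*: fertilizer 165/165 (tight); water 43/43 (tight).
From A_Bᵀ y = c: 4·y_fertilizer + 1·y_water = 21; 3·y_fertilizer + 1·y_water = 16.
This yields shadow prices y_fertilizer = 5, y_water = 1.
Δz = y_fertilizer·Δb = 5 × (-3) = -15, so new z* = 868 − 15 = 853.

853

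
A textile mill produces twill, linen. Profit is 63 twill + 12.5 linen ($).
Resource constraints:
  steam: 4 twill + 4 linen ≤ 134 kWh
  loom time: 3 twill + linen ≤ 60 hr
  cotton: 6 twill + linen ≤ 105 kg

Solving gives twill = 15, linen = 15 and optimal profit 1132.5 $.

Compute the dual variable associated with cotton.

At the optimum: steam uses 120 of 134 (slack = 14); loom time uses 60 of 60 (binding); cotton uses 105 of 105 (binding).
Slack constraints have shadow price 0 (complementary slackness).
Dual feasibility on the basic columns requires 3·y_loom time + 6·y_cotton = 63, 1·y_loom time + 1·y_cotton = 12.5.
This yields shadow prices y_loom time = 4, y_cotton = 8.5.
Shadow price of cotton = 8.5.

8.5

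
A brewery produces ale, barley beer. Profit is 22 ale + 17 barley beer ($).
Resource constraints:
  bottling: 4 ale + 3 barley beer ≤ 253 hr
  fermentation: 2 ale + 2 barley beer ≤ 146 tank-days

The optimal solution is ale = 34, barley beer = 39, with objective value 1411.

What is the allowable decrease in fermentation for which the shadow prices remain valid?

Binding constraints: bottling, fermentation. The basis is B = [[4,3],[2,2]] with det 2.
Per unit decrease in fermentation, x* moves by d = (1.5, -2).
The basis stays optimal until barley beer reaches 0; allowable decrease = 19.5 tank-days.

19.5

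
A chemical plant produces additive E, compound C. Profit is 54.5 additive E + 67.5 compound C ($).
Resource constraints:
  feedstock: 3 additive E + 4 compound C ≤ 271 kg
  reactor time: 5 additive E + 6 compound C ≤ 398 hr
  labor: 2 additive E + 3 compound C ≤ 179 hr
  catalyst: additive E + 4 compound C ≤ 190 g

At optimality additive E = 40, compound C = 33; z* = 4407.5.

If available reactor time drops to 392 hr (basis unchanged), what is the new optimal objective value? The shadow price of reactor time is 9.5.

Δb = -6, so new z* = 4407.5 + (9.5)·(-6) = 4407.5 − 57 = 4350.5.

4350.5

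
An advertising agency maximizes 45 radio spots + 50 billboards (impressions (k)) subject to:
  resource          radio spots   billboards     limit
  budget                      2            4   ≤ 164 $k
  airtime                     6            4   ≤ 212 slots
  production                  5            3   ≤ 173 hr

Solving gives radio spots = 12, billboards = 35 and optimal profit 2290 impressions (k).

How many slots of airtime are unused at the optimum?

0

airtime used = 6·12 + 4·35 = 212; slack = 212 − 212 = 0.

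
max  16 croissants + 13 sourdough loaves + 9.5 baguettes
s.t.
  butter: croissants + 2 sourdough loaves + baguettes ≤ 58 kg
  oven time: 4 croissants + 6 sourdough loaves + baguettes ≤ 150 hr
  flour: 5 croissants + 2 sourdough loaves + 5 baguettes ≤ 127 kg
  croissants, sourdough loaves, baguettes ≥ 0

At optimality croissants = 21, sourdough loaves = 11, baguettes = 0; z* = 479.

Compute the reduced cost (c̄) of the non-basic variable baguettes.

-2

Binding: oven time and flour. Non-binding: butter (15 unused).
Slack constraints have shadow price 0 (complementary slackness).
The binding rows give the dual system: 4·y_oven time + 5·y_flour = 16 and 6·y_oven time + 2·y_flour = 13.
This yields shadow prices y_oven time = 1.5, y_flour = 2.
Reduced cost of baguettes: c₃ − yᵀa₃ = 9.5 − (1.5·1 + 2·5) = 9.5 − 11.5 = -2.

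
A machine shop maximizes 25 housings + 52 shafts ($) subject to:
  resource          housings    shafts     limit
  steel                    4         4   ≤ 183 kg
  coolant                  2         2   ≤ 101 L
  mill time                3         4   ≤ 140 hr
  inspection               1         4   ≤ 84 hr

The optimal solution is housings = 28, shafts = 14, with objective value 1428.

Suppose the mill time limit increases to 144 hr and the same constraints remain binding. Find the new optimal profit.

1452

Check each constraint at x*: steel 168/183 (slack 15); coolant 84/101 (slack 17); mill time 140/140 (tight); inspection 84/84 (tight).
Slack constraints have shadow price 0 (complementary slackness).
The binding rows give the dual system: 3·y_mill time + 1·y_inspection = 25 and 4·y_mill time + 4·y_inspection = 52.
This yields shadow prices y_mill time = 6, y_inspection = 7.
Δz = y_mill time·Δb = 6 × (4) = 24, so new z* = 1428 + 24 = 1452.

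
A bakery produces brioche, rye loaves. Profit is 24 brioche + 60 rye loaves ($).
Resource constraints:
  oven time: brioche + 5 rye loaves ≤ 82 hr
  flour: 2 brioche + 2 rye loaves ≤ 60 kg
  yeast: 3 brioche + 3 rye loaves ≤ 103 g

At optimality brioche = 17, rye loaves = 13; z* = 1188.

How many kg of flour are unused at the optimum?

0

flour used = 2·17 + 2·13 = 60; slack = 60 − 60 = 0.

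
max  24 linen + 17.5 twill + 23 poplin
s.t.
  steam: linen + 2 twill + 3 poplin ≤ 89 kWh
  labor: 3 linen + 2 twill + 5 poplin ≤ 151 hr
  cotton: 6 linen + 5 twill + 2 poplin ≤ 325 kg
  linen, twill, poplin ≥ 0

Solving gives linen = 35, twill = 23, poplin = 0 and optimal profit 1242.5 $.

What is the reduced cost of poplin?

Check each constraint at x*: steam 81/89 (slack 8); labor 151/151 (tight); cotton 325/325 (tight).
Since steam is not tight, its dual is 0.
Dual feasibility on the basic columns requires 3·y_labor + 6·y_cotton = 24, 2·y_labor + 5·y_cotton = 17.5.
Solving: y_labor = 5, y_cotton = 1.5.
Reduced cost of poplin: c₃ − yᵀa₃ = 23 − (5·5 + 1.5·2) = 23 − 28 = -5.

-5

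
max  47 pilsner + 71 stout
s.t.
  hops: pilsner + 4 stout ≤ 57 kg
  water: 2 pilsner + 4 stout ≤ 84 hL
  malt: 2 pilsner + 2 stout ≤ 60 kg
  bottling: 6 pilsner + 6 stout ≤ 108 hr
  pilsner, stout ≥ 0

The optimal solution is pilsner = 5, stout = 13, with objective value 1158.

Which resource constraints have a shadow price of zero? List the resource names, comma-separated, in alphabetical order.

hops: 57/57 (binding)
water: 62/84 (slack 22)
malt: 36/60 (slack 24)
bottling: 108/108 (binding)
By complementary slackness, a constraint with positive slack has shadow price 0 → malt, water.

malt, water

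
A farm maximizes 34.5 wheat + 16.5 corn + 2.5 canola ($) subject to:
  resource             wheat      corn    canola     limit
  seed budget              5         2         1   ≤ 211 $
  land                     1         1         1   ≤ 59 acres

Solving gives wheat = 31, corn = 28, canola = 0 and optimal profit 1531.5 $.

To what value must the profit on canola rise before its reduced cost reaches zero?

10.5

Both seed budget and land are binding at x*.
From A_Bᵀ y = c: 5·y_seed budget + 1·y_land = 34.5; 2·y_seed budget + 1·y_land = 16.5.
Solving: y_seed budget = 6, y_land = 4.5.
canola enters the basis when its profit ≥ yᵀa₃ = 6·1 + 4.5·1 = 10.5.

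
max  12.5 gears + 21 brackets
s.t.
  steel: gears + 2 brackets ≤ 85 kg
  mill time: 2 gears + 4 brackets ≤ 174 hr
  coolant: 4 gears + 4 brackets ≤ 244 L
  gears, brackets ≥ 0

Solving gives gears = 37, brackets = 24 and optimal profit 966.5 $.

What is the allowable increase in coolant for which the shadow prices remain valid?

Binding constraints: steel, coolant. The basis is B = [[1,2],[4,4]] with det -4.
Per unit increase in coolant, x* moves by d = (0.5, -0.25).
The basis stays optimal until brackets reaches 0; allowable increase = 96 L.

96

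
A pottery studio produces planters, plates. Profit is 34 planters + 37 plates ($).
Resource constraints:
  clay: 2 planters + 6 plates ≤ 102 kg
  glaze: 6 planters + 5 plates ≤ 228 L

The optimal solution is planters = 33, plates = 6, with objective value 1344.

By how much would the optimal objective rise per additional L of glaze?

5

At the optimum: clay uses 102 of 102 (binding); glaze uses 228 of 228 (binding).
Dual feasibility on the basic columns requires 2·y_clay + 6·y_glaze = 34, 6·y_clay + 5·y_glaze = 37.
Solving: y_clay = 2, y_glaze = 5.
Shadow price of glaze = 5.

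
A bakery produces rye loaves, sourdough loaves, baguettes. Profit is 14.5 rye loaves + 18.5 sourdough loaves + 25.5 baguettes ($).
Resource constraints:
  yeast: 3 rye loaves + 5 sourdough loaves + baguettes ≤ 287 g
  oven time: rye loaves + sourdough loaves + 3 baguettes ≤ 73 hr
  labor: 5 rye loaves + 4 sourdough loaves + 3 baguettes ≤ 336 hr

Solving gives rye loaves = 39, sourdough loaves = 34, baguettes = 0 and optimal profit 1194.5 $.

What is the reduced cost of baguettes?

At the optimum: yeast uses 287 of 287 (binding); oven time uses 73 of 73 (binding); labor uses 331 of 336 (slack = 5).
Since labor is not tight, its dual is 0.
Dual feasibility on the basic columns requires 3·y_yeast + 1·y_oven time = 14.5, 5·y_yeast + 1·y_oven time = 18.5.
This yields shadow prices y_yeast = 2, y_oven time = 8.5.
Reduced cost of baguettes: c₃ − yᵀa₃ = 25.5 − (2·1 + 8.5·3) = 25.5 − 27.5 = -2.

-2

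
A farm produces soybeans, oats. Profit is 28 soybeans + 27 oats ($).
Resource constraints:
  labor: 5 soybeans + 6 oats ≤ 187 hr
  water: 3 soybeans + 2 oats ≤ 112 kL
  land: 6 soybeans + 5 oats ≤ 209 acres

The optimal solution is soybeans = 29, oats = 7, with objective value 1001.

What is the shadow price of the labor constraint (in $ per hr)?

Binding: labor and land. Non-binding: water (11 unused).
Since water is not tight, its dual is 0.
Dual feasibility on the basic columns requires 5·y_labor + 6·y_land = 28, 6·y_labor + 5·y_land = 27.
→ y_labor = 2 and y_land = 3.
Shadow price of labor = 2.

2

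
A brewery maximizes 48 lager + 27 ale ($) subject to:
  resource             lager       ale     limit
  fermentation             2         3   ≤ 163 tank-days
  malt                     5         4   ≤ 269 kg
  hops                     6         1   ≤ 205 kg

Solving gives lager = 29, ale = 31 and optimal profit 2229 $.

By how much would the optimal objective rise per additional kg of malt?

6

At the optimum: fermentation uses 151 of 163 (slack = 12); malt uses 269 of 269 (binding); hops uses 205 of 205 (binding).
Slack constraints have shadow price 0 (complementary slackness).
From A_Bᵀ y = c: 5·y_malt + 6·y_hops = 48; 4·y_malt + 1·y_hops = 27.
→ y_malt = 6 and y_hops = 3.
Shadow price of malt = 6.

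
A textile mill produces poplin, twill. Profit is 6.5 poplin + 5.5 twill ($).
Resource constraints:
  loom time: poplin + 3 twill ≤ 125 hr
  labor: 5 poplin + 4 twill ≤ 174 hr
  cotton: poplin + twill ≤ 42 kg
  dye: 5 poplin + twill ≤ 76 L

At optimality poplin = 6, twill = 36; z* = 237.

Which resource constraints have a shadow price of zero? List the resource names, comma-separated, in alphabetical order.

loom time: 114/125 (slack 11)
labor: 174/174 (binding)
cotton: 42/42 (binding)
dye: 66/76 (slack 10)
By complementary slackness, a constraint with positive slack has shadow price 0 → dye, loom time.

dye, loom time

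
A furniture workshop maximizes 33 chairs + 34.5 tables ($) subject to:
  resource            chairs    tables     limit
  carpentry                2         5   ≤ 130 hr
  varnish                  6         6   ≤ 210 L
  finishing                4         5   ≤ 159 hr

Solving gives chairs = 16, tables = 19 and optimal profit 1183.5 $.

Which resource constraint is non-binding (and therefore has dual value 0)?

carpentry: 127/130 (slack 3)
varnish: 210/210 (binding)
finishing: 159/159 (binding)
By complementary slackness, a constraint with positive slack has shadow price 0 → carpentry.

carpentry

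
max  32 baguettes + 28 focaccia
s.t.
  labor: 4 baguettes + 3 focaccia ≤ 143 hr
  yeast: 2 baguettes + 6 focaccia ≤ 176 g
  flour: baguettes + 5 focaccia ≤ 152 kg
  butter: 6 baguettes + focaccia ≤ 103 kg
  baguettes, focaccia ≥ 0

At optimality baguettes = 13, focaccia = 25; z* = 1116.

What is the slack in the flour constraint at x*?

flour used = 1·13 + 5·25 = 138; slack = 152 − 138 = 14.

14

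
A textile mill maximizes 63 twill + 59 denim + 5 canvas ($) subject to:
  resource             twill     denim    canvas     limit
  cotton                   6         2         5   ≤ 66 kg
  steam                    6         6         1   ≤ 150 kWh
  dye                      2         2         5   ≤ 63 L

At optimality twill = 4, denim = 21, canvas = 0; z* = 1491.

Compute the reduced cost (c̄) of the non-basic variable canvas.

Binding: cotton and steam. Non-binding: dye (13 unused).
Since dye is not tight, its dual is 0.
The binding rows give the dual system: 6·y_cotton + 6·y_steam = 63 and 2·y_cotton + 6·y_steam = 59.
→ y_cotton = 1 and y_steam = 9.5.
Reduced cost of canvas: c₃ − yᵀa₃ = 5 − (1·5 + 9.5·1) = 5 − 14.5 = -9.5.

-9.5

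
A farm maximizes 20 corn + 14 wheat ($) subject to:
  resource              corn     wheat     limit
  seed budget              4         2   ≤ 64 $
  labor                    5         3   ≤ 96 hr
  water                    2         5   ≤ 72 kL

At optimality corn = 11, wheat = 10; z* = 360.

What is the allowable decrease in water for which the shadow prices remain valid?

40

Binding constraints: seed budget, water. The basis is B = [[4,2],[2,5]] with det 16.
Per unit decrease in water, x* moves by d = (0.125, -0.25).
The basis stays optimal until wheat reaches 0; allowable decrease = 40 kL.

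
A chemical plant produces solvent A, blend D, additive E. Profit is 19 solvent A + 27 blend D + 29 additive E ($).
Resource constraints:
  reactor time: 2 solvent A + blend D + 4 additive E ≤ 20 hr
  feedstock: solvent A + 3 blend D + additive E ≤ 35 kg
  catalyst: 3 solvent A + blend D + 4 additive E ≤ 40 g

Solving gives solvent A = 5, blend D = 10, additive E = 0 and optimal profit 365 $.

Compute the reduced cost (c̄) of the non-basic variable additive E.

-2

At the optimum: reactor time uses 20 of 20 (binding); feedstock uses 35 of 35 (binding); catalyst uses 25 of 40 (slack = 15).
Slack constraints have shadow price 0 (complementary slackness).
Dual feasibility on the basic columns requires 2·y_reactor time + 1·y_feedstock = 19, 1·y_reactor time + 3·y_feedstock = 27.
This yields shadow prices y_reactor time = 6, y_feedstock = 7.
Reduced cost of additive E: c₃ − yᵀa₃ = 29 − (6·4 + 7·1) = 29 − 31 = -2.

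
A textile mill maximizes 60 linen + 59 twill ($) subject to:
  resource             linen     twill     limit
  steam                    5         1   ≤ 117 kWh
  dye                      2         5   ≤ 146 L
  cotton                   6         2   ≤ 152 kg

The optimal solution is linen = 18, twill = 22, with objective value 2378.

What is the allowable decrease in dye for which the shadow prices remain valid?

32.5

Binding constraints: dye, cotton. The basis is B = [[2,5],[6,2]] with det -26.
Per unit decrease in dye, x* moves by d = (0.0769, -0.2308).
The basis stays optimal until steam becomes binding; allowable decrease = 32.5 L.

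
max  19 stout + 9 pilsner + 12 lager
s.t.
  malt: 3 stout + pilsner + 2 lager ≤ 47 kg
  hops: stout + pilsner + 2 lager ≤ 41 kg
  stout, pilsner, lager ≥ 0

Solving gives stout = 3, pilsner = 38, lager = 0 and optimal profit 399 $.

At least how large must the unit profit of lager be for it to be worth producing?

18

Both malt and hops are binding at x*.
The binding rows give the dual system: 3·y_malt + 1·y_hops = 19 and 1·y_malt + 1·y_hops = 9.
→ y_malt = 5 and y_hops = 4.
lager enters the basis when its profit ≥ yᵀa₃ = 5·2 + 4·2 = 18.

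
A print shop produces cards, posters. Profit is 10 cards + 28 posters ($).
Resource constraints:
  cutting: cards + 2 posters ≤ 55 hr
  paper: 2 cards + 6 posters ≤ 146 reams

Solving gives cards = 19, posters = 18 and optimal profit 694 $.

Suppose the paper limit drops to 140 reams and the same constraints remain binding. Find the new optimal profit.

670

At the optimum: cutting uses 55 of 55 (binding); paper uses 146 of 146 (binding).
Dual feasibility on the basic columns requires 1·y_cutting + 2·y_paper = 10, 2·y_cutting + 6·y_paper = 28.
→ y_cutting = 2 and y_paper = 4.
Δz = y_paper·Δb = 4 × (-6) = -24, so new z* = 694 − 24 = 670.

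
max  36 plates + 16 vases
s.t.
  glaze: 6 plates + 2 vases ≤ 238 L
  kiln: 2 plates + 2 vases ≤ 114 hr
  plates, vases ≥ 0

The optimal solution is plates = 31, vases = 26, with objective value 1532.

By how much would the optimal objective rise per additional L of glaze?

5

At the optimum: glaze uses 238 of 238 (binding); kiln uses 114 of 114 (binding).
From A_Bᵀ y = c: 6·y_glaze + 2·y_kiln = 36; 2·y_glaze + 2·y_kiln = 16.
This yields shadow prices y_glaze = 5, y_kiln = 3.
Shadow price of glaze = 5.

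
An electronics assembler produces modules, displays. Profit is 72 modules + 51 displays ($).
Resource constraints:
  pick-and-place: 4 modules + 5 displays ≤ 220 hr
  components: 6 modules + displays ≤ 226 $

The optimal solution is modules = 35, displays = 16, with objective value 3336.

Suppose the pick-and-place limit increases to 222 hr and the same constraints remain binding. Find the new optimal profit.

Check each constraint at x*: pick-and-place 220/220 (tight); components 226/226 (tight).
The binding rows give the dual system: 4·y_pick-and-place + 6·y_components = 72 and 5·y_pick-and-place + 1·y_components = 51.
→ y_pick-and-place = 9 and y_components = 6.
Δz = y_pick-and-place·Δb = 9 × (2) = 18, so new z* = 3336 + 18 = 3354.

3354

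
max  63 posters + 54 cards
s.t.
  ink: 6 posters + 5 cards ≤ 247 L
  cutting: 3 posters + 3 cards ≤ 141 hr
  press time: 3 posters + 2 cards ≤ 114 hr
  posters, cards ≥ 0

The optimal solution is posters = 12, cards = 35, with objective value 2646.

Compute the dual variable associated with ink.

9

Check each constraint at x*: ink 247/247 (tight); cutting 141/141 (tight); press time 106/114 (slack 8).
By complementary slackness, y = 0 for the non-binding constraint.
Dual feasibility on the basic columns requires 6·y_ink + 3·y_cutting = 63, 5·y_ink + 3·y_cutting = 54.
Solving: y_ink = 9, y_cutting = 3.
Shadow price of ink = 9.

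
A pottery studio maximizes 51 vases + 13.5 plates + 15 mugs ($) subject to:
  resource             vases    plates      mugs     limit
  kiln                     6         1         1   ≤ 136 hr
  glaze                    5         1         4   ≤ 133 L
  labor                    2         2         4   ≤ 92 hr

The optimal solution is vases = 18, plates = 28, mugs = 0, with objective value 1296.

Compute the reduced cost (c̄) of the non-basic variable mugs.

Check each constraint at x*: kiln 136/136 (tight); glaze 118/133 (slack 15); labor 92/92 (tight).
Slack constraints have shadow price 0 (complementary slackness).
The binding rows give the dual system: 6·y_kiln + 2·y_labor = 51 and 1·y_kiln + 2·y_labor = 13.5.
→ y_kiln = 7.5 and y_labor = 3.
Reduced cost of mugs: c₃ − yᵀa₃ = 15 − (7.5·1 + 3·4) = 15 − 19.5 = -4.5.

-4.5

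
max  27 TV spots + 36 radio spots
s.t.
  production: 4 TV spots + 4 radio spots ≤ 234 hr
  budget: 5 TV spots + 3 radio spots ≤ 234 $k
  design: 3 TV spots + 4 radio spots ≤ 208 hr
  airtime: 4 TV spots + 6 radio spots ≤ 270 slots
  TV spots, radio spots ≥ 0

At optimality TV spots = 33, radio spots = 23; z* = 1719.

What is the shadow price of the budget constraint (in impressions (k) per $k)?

At the optimum: production uses 224 of 234 (slack = 10); budget uses 234 of 234 (binding); design uses 191 of 208 (slack = 17); airtime uses 270 of 270 (binding).
Since production, design are not tight, their duals are 0.
Dual feasibility on the basic columns requires 5·y_budget + 4·y_airtime = 27, 3·y_budget + 6·y_airtime = 36.
This yields shadow prices y_budget = 1, y_airtime = 5.5.
Shadow price of budget = 1.

1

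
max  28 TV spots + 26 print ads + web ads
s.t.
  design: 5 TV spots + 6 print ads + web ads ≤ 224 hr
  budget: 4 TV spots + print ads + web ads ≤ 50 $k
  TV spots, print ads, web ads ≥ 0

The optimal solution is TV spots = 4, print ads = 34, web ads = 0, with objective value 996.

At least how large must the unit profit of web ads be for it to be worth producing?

6

Both design and budget are binding at x*.
From A_Bᵀ y = c: 5·y_design + 4·y_budget = 28; 6·y_design + 1·y_budget = 26.
This yields shadow prices y_design = 4, y_budget = 2.
web ads enters the basis when its profit ≥ yᵀa₃ = 4·1 + 2·1 = 6.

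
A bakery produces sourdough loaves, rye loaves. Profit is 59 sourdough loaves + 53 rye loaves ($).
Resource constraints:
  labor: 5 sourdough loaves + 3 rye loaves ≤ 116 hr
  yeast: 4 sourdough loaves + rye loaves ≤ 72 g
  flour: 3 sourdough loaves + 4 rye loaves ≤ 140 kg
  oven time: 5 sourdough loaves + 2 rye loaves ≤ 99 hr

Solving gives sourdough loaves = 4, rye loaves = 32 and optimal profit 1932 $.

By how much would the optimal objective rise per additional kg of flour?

8

Check each constraint at x*: labor 116/116 (tight); yeast 48/72 (slack 24); flour 140/140 (tight); oven time 84/99 (slack 15).
Slack constraints have shadow price 0 (complementary slackness).
The binding rows give the dual system: 5·y_labor + 3·y_flour = 59 and 3·y_labor + 4·y_flour = 53.
Solving: y_labor = 7, y_flour = 8.
Shadow price of flour = 8.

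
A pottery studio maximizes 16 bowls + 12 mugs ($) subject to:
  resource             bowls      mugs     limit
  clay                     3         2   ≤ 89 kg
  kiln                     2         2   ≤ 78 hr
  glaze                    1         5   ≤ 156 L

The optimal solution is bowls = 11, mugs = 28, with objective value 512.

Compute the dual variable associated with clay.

4

Binding: clay and kiln. Non-binding: glaze (5 unused).
By complementary slackness, y = 0 for the non-binding constraint.
Dual feasibility on the basic columns requires 3·y_clay + 2·y_kiln = 16, 2·y_clay + 2·y_kiln = 12.
Solving: y_clay = 4, y_kiln = 2.
Shadow price of clay = 4.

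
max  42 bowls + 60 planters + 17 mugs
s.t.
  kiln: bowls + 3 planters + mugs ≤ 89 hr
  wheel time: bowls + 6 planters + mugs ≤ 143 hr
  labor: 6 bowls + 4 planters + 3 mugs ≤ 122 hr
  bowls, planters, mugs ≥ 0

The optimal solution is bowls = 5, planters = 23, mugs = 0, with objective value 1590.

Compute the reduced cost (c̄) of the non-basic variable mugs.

Check each constraint at x*: kiln 74/89 (slack 15); wheel time 143/143 (tight); labor 122/122 (tight).
Slack constraints have shadow price 0 (complementary slackness).
Dual feasibility on the basic columns requires 1·y_wheel time + 6·y_labor = 42, 6·y_wheel time + 4·y_labor = 60.
Solving: y_wheel time = 6, y_labor = 6.
Reduced cost of mugs: c₃ − yᵀa₃ = 17 − (6·1 + 6·3) = 17 − 24 = -7.

-7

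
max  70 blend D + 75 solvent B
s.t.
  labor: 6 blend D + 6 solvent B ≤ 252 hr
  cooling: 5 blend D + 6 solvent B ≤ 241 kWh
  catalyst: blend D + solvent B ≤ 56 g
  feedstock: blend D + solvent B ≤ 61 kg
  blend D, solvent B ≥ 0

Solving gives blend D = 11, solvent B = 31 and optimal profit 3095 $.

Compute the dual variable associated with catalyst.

Check each constraint at x*: labor 252/252 (tight); cooling 241/241 (tight); catalyst 42/56 (slack 14); feedstock 42/61 (slack 19).
Since catalyst, feedstock are not tight, their duals are 0.
Dual feasibility on the basic columns requires 6·y_labor + 5·y_cooling = 70, 6·y_labor + 6·y_cooling = 75.
→ y_labor = 7.5 and y_cooling = 5.
Shadow price of catalyst = 0.

0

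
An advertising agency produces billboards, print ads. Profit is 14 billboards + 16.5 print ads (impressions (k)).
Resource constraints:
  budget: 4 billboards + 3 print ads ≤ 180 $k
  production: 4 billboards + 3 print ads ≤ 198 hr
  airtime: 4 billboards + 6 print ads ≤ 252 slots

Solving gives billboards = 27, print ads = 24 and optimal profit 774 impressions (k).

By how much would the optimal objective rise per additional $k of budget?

Binding: budget and airtime. Non-binding: production (18 unused).
Slack constraints have shadow price 0 (complementary slackness).
The binding rows give the dual system: 4·y_budget + 4·y_airtime = 14 and 3·y_budget + 6·y_airtime = 16.5.
Solving: y_budget = 1.5, y_airtime = 2.
Shadow price of budget = 1.5.

1.5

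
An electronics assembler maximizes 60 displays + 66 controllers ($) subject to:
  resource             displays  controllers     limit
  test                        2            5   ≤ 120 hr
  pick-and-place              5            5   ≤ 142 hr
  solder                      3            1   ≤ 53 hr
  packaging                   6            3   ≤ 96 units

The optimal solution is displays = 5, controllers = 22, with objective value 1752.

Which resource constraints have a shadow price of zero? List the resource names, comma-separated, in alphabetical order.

test: 120/120 (binding)
pick-and-place: 135/142 (slack 7)
solder: 37/53 (slack 16)
packaging: 96/96 (binding)
By complementary slackness, a constraint with positive slack has shadow price 0 → pick-and-place, solder.

pick-and-place, solder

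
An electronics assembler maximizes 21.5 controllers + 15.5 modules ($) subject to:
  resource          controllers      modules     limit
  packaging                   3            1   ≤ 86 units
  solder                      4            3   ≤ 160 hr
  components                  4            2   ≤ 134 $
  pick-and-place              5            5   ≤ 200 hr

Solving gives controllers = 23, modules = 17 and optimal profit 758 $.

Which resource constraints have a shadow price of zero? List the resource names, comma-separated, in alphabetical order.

packaging: 86/86 (binding)
solder: 143/160 (slack 17)
components: 126/134 (slack 8)
pick-and-place: 200/200 (binding)
By complementary slackness, a constraint with positive slack has shadow price 0 → components, solder.

components, solder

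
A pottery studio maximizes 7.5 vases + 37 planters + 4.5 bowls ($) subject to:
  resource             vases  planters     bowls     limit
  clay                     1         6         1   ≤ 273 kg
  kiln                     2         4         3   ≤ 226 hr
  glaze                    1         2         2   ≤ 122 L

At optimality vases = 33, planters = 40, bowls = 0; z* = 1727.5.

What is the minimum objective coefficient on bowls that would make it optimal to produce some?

Binding: clay and kiln. Non-binding: glaze (9 unused).
By complementary slackness, y = 0 for the non-binding constraint.
From A_Bᵀ y = c: 1·y_clay + 2·y_kiln = 7.5; 6·y_clay + 4·y_kiln = 37.
This yields shadow prices y_clay = 5.5, y_kiln = 1.
bowls enters the basis when its profit ≥ yᵀa₃ = 5.5·1 + 1·3 = 8.5.

8.5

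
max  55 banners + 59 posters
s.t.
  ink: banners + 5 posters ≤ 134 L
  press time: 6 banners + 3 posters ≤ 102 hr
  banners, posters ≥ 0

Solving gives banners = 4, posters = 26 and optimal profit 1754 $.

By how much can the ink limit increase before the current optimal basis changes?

Binding constraints: ink, press time. The basis is B = [[1,5],[6,3]] with det -27.
Per unit increase in ink, x* moves by d = (-0.1111, 0.2222).
The basis stays optimal until banners reaches 0; allowable increase = 36 L.

36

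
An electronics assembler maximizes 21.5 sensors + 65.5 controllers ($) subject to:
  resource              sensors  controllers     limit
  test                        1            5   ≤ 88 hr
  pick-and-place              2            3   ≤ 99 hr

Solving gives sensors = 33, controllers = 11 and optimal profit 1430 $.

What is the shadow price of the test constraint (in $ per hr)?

At the optimum: test uses 88 of 88 (binding); pick-and-place uses 99 of 99 (binding).
Dual feasibility on the basic columns requires 1·y_test + 2·y_pick-and-place = 21.5, 5·y_test + 3·y_pick-and-place = 65.5.
This yields shadow prices y_test = 9.5, y_pick-and-place = 6.
Shadow price of test = 9.5.

9.5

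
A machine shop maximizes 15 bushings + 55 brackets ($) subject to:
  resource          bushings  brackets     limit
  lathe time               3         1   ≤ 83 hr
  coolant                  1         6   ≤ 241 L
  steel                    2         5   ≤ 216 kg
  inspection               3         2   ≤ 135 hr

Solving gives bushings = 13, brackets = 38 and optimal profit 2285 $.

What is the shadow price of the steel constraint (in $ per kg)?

Binding: coolant and steel. Non-binding: lathe time (6 unused), inspection (20 unused).
By complementary slackness, y = 0 for the non-binding constraints.
Dual feasibility on the basic columns requires 1·y_coolant + 2·y_steel = 15, 6·y_coolant + 5·y_steel = 55.
This yields shadow prices y_coolant = 5, y_steel = 5.
Shadow price of steel = 5.

5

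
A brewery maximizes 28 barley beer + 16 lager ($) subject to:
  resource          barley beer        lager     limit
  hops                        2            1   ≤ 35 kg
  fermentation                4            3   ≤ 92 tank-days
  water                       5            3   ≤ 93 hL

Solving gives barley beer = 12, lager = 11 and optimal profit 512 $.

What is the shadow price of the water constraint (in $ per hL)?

At the optimum: hops uses 35 of 35 (binding); fermentation uses 81 of 92 (slack = 11); water uses 93 of 93 (binding).
By complementary slackness, y = 0 for the non-binding constraint.
The binding rows give the dual system: 2·y_hops + 5·y_water = 28 and 1·y_hops + 3·y_water = 16.
→ y_hops = 4 and y_water = 4.
Shadow price of water = 4.

4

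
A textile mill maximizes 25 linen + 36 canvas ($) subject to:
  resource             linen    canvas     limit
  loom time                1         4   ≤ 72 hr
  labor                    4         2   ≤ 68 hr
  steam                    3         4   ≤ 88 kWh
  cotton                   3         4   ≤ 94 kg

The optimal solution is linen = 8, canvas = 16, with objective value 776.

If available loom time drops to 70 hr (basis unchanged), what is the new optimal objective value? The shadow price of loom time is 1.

774

Δb = -2, so new z* = 776 + (1)·(-2) = 776 − 2 = 774.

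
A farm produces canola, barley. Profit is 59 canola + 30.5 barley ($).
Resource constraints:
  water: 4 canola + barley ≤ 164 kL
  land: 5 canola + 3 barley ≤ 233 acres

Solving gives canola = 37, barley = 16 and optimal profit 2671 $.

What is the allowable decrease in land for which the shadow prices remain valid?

28

Binding constraints: water, land. The basis is B = [[4,1],[5,3]] with det 7.
Per unit decrease in land, x* moves by d = (0.1429, -0.5714).
The basis stays optimal until barley reaches 0; allowable decrease = 28 acres.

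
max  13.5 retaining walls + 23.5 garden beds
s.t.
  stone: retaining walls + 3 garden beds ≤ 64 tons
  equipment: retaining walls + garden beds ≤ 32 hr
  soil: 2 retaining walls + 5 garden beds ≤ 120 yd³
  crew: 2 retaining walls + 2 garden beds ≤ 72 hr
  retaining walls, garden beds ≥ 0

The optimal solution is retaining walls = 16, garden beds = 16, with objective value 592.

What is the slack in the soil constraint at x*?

8

soil used = 2·16 + 5·16 = 112; slack = 120 − 112 = 8.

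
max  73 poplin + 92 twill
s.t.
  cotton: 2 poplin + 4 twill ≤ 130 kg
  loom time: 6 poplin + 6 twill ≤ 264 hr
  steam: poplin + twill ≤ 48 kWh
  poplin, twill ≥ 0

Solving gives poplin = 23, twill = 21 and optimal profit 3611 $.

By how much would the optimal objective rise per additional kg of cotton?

9.5

At the optimum: cotton uses 130 of 130 (binding); loom time uses 264 of 264 (binding); steam uses 44 of 48 (slack = 4).
Since steam is not tight, its dual is 0.
The binding rows give the dual system: 2·y_cotton + 6·y_loom time = 73 and 4·y_cotton + 6·y_loom time = 92.
→ y_cotton = 9.5 and y_loom time = 9.
Shadow price of cotton = 9.5.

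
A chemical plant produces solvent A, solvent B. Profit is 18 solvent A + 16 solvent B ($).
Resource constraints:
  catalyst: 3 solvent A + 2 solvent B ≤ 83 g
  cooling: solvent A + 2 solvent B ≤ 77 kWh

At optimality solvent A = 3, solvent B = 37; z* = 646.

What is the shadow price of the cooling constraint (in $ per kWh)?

3

At the optimum: catalyst uses 83 of 83 (binding); cooling uses 77 of 77 (binding).
The binding rows give the dual system: 3·y_catalyst + 1·y_cooling = 18 and 2·y_catalyst + 2·y_cooling = 16.
Solving: y_catalyst = 5, y_cooling = 3.
Shadow price of cooling = 3.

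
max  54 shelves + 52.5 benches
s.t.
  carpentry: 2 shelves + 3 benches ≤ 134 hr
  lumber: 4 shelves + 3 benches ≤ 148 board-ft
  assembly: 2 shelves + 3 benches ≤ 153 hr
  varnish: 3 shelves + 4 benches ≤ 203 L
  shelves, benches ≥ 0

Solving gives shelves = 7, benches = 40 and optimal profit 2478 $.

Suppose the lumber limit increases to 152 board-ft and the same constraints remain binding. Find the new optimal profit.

Check each constraint at x*: carpentry 134/134 (tight); lumber 148/148 (tight); assembly 134/153 (slack 19); varnish 181/203 (slack 22).
Since assembly, varnish are not tight, their duals are 0.
The binding rows give the dual system: 2·y_carpentry + 4·y_lumber = 54 and 3·y_carpentry + 3·y_lumber = 52.5.
Solving: y_carpentry = 8, y_lumber = 9.5.
Δz = y_lumber·Δb = 9.5 × (4) = 38, so new z* = 2478 + 38 = 2516.

2516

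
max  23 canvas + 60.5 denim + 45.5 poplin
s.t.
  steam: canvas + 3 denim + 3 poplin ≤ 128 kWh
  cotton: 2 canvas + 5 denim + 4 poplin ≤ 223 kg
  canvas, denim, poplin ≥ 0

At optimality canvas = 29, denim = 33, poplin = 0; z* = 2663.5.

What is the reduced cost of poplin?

Check each constraint at x*: steam 128/128 (tight); cotton 223/223 (tight).
Dual feasibility on the basic columns requires 1·y_steam + 2·y_cotton = 23, 3·y_steam + 5·y_cotton = 60.5.
Solving: y_steam = 6, y_cotton = 8.5.
Reduced cost of poplin: c₃ − yᵀa₃ = 45.5 − (6·3 + 8.5·4) = 45.5 − 52 = -6.5.

-6.5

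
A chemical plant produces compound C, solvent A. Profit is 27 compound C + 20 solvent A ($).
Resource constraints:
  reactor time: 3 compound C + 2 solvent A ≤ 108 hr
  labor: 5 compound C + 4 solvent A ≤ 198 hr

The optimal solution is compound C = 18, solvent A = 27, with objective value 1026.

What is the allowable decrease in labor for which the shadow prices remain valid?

Binding constraints: reactor time, labor. The basis is B = [[3,2],[5,4]] with det 2.
Per unit decrease in labor, x* moves by d = (1, -1.5).
The basis stays optimal until solvent A reaches 0; allowable decrease = 18 hr.

18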